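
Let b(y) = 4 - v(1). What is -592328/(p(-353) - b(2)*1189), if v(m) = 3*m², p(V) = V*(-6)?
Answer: -592328/929 ≈ -637.60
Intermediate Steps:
p(V) = -6*V
b(y) = 1 (b(y) = 4 - 3*1² = 4 - 3 = 1)
-592328/(p(-353) - b(2)*1189) = -592328/(-6*(-353) - 1189) = -592328/(2118 - 1*1189) = -592328/(2118 - 1189) = -592328/929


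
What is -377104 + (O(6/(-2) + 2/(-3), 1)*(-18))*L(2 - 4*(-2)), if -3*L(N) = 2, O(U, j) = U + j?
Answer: -377136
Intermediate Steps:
L(N) = -⅔ (L(N) = -⅓*2 = -⅔)
-377104 + (O(6/(-2) + 2/(-3), 1)*(-18))*L(2 - 4*(-2)) = -377104 + (((6/(-2) + 2/(-3)) + 1)*(-18))*(-⅔) = -377104 + (((6*(-½) + 2*(-⅓)) + 1)*(-18))*(-⅔) = -377104 + (((-3 - ⅔) + 1)*(-18))*(-⅔) = -377104 + ((-11/3 + 1)*(-18))*(-⅔) = -377104 - 8/3*(-18)*(-⅔) = -377104 + 48*(-⅔) = -377104 - 32 = -377136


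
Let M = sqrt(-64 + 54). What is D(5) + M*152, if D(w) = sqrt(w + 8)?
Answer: sqrt(13) + 152*I*sqrt(10) ≈ 3.6056 + 480.67*I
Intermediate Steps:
M = I*sqrt(10) (M = sqrt(-10) = I*sqrt(10) ≈ 3.1623*I)
D(w) = sqrt(8 + w)
D(5) + M*152 = sqrt(8 + 5) + (I*sqrt(10))*152 = sqrt(13) + 152*I*sqrt(10)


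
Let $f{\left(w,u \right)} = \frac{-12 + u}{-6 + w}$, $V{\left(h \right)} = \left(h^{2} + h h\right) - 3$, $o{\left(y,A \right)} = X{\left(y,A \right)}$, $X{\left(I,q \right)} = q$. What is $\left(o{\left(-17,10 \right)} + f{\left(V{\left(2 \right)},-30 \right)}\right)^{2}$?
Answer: $2704$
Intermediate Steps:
$o{\left(y,A \right)} = A$
$V{\left(h \right)} = -3 + 2 h^{2}$ ($V{\left(h \right)} = \left(h^{2} + h^{2}\right) - 3 = 2 h^{2} - 3 = -3 + 2 h^{2}$)
$f{\left(w,u \right)} = \frac{-12 + u}{-6 + w}$
$\left(o{\left(-17,10 \right)} + f{\left(V{\left(2 \right)},-30 \right)}\right)^{2} = \left(10 + \frac{-12 - 30}{-6 - \left(3 - 2 \cdot 2^{2}\right)}\right)^{2} = \left(10 + \frac{1}{-6 + \left(-3 + 2 \cdot 4\right)} \left(-42\right)\right)^{2} = \left(10 + \frac{1}{-6 + \left(-3 + 8\right)} \left(-42\right)\right)^{2} = \left(10 + \frac{1}{-6 + 5} \left(-42\right)\right)^{2} = \left(10 + \frac{1}{-1} \left(-42\right)\right)^{2} = \left(10 - -42\right)^{2} = \left(10 + 42\right)^{2} = 52^{2} = 2704$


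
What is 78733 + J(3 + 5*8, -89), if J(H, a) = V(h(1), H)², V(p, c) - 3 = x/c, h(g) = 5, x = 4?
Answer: 145595006/1849 ≈ 78743.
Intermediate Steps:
V(p, c) = 3 + 4/c
J(H, a) = (3 + 4/H)²
78733 + J(3 + 5*8, -89) = 78733 + (4 + 3*(3 + 5*8))²/(3 + 5*8)² = 78733 + (4 + 3*(3 + 40))²/(3 + 40)² = 78733 + (4 + 3*43)²/43² = 78733 + (4 + 129)²/1849 = 78733 + (1/1849)*133² = 78733 + (1/1849)*17689 = 78733 + 17689/1849 = 145595006/1849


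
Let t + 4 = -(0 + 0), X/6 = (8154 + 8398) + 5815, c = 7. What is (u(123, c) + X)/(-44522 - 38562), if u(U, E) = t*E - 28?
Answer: -67073/41542 ≈ -1.6146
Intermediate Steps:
X = 134202 (X = 6*((8154 + 8398) + 5815) = 6*(16552 + 5815) = 6*22367 = 134202)
t = -4 (t = -4 - (0 + 0) = -4 - 1*0 = -4 + 0 = -4)
u(U, E) = -28 - 4*E (u(U, E) = -4*E - 28 = -28 - 4*E)
(u(123, c) + X)/(-44522 - 38562) = ((-28 - 4*7) + 134202)/(-44522 - 38562) = ((-28 - 28) + 134202)/(-83084) = (-56 + 134202)*(-1/83084) = 134146*(-1/83084) = -67073/41542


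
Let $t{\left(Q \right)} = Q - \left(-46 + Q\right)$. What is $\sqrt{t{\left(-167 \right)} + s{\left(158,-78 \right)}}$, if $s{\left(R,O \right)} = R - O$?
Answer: $\sqrt{282} \approx 16.793$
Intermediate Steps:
$t{\left(Q \right)} = 46$ ($t{\left(Q \right)} = Q - \left(-46 + Q\right) = 46$)
$\sqrt{t{\left(-167 \right)} + s{\left(158,-78 \right)}} = \sqrt{46 + \left(158 - -78\right)} = \sqrt{46 + \left(158 + 78\right)} = \sqrt{46 + 236} = \sqrt{282}$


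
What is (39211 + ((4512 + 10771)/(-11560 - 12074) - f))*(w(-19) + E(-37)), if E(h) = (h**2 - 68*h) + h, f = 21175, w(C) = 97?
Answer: 560515516415/7878 ≈ 7.1149e+7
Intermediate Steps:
E(h) = h**2 - 67*h
(39211 + ((4512 + 10771)/(-11560 - 12074) - f))*(w(-19) + E(-37)) = (39211 + ((4512 + 10771)/(-11560 - 12074) - 1*21175))*(97 - 37*(-67 - 37)) = (39211 + (15283/(-23634) - 21175))*(97 - 37*(-104)) = (39211 + (15283*(-1/23634) - 21175))*(97 + 3848) = (39211 + (-15283/23634 - 21175))*3945 = (39211 - 500465233/23634)*3945 = (426247541/23634)*3945 = 560515516415/7878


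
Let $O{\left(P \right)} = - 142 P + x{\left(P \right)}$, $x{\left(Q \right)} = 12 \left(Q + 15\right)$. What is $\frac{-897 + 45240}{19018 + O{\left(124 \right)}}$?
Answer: $\frac{4927}{342} \approx 14.406$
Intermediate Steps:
$x{\left(Q \right)} = 180 + 12 Q$ ($x{\left(Q \right)} = 12 \left(15 + Q\right) = 180 + 12 Q$)
$O{\left(P \right)} = 180 - 130 P$ ($O{\left(P \right)} = - 142 P + \left(180 + 12 P\right) = 180 - 130 P$)
$\frac{-897 + 45240}{19018 + O{\left(124 \right)}} = \frac{-897 + 45240}{19018 + \left(180 - 16120\right)} = \frac{44343}{19018 + \left(180 - 16120\right)} = \frac{44343}{19018 - 15940} = \frac{44343}{3078} = 44343 \cdot \frac{1}{3078} = \frac{4927}{342}$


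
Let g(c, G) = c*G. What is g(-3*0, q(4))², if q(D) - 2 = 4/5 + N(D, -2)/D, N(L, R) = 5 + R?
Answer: 0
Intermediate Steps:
q(D) = 14/5 + 3/D (q(D) = 2 + (4/5 + (5 - 2)/D) = 2 + (4*(⅕) + 3/D) = 2 + (⅘ + 3/D) = 14/5 + 3/D)
g(c, G) = G*c
g(-3*0, q(4))² = ((14/5 + 3/4)*(-3*0))² = ((14/5 + 3*(¼))*0)² = ((14/5 + ¾)*0)² = ((71/20)*0)² = 0² = 0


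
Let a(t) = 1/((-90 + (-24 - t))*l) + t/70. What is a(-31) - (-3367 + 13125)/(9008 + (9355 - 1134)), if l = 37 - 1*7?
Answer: -50532199/50050245 ≈ -1.0096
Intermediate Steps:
l = 30 (l = 37 - 7 = 30)
a(t) = 1/(30*(-114 - t)) + t/70 (a(t) = 1/(-90 + (-24 - t)*30) + t/70 = (1/30)/(-114 - t) + t*(1/70) = 1/(30*(-114 - t)) + t/70)
a(-31) - (-3367 + 13125)/(9008 + (9355 - 1134)) = (-7 + 3*(-31)**2 + 342*(-31))/(210*(114 - 31)) - (-3367 + 13125)/(9008 + (9355 - 1134)) = (1/210)*(-7 + 3*961 - 10602)/83 - 9758/(9008 + 8221) = (1/210)*(1/83)*(-7 + 2883 - 10602) - 9758/17229 = (1/210)*(1/83)*(-7726) - 9758/17229 = -3863/8715 - 1*9758/17229 = -3863/8715 - 9758/17229 = -50532199/50050245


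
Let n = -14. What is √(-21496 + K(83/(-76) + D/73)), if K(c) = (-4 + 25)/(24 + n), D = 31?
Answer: I*√2149390/10 ≈ 146.61*I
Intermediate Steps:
K(c) = 21/10 (K(c) = (-4 + 25)/(24 - 14) = 21/10)
√(-21496 + K(83/(-76) + D/73)) = √(-21496 + 21/10) = √(-214939/10) = I*√2149390/10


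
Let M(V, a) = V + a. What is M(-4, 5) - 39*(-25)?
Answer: 976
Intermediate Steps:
M(-4, 5) - 39*(-25) = (-4 + 5) - 39*(-25) = 1 + 975 = 976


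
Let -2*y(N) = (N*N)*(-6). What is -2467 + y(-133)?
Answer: 50600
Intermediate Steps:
y(N) = 3*N² (y(N) = -N*N*(-6)/2 = -N²*(-6)/2 = -(-3)*N² = 3*N²)
-2467 + y(-133) = -2467 + 3*(-133)² = -2467 + 3*17689 = -2467 + 53067 = 50600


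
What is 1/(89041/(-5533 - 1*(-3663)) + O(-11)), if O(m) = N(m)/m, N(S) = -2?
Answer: -1870/88701 ≈ -0.021082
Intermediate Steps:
O(m) = -2/m
1/(89041/(-5533 - 1*(-3663)) + O(-11)) = 1/(89041/(-5533 - 1*(-3663)) - 2/(-11)) = 1/(89041/(-5533 + 3663) - 2*(-1/11)) = 1/(89041/(-1870) + 2/11) = 1/(89041*(-1/1870) + 2/11) = 1/(-89041/1870 + 2/11) = 1/(-88701/1870) = -1870/88701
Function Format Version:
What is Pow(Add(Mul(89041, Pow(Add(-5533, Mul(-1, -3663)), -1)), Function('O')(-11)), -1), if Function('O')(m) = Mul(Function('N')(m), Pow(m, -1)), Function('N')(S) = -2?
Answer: Rational(-1870, 88701) ≈ -0.021082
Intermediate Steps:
Function('O')(m) = Mul(-2, Pow(m, -1))
Pow(Add(Mul(89041, Pow(Add(-5533, Mul(-1, -3663)), -1)), Function('O')(-11)), -1) = Pow(Add(Mul(89041, Pow(Add(-5533, Mul(-1, -3663)), -1)), Mul(-2, Pow(-11, -1))), -1) = Pow(Add(Mul(89041, Pow(Add(-5533, 3663), -1)), Mul(-2, Rational(-1, 11))), -1) = Pow(Add(Mul(89041, Pow(-1870, -1)), Rational(2, 11)), -1) = Pow(Add(Mul(89041, Rational(-1, 1870)), Rational(2, 11)), -1) = Pow(Add(Rational(-89041, 1870), Rational(2, 11)), -1) = Pow(Rational(-88701, 1870), -1) = Rational(-1870, 88701)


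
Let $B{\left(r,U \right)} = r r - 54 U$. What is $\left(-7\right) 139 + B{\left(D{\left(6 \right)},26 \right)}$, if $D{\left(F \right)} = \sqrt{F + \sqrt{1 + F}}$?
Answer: $-2371 + \sqrt{7} \approx -2368.4$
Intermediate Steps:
$B{\left(r,U \right)} = r^{2} - 54 U$
$\left(-7\right) 139 + B{\left(D{\left(6 \right)},26 \right)} = \left(-7\right) 139 + \left(\left(\sqrt{6 + \sqrt{1 + 6}}\right)^{2} - 1404\right) = -973 - \left(1404 - \left(\sqrt{6 + \sqrt{7}}\right)^{2}\right) = -973 - \left(1398 - \sqrt{7}\right) = -2371 + \sqrt{7}$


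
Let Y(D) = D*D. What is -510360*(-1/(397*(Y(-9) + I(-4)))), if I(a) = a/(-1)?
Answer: 102072/6749 ≈ 15.124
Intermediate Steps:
Y(D) = D²
I(a) = -a (I(a) = a*(-1) = -a)
-510360*(-1/(397*(Y(-9) + I(-4)))) = -510360*(-1/(397*((-9)² - 1*(-4)))) = -510360*(-1/(397*(81 + 4))) = -510360/((-397*85)) = -510360/(-33745) = -510360*(-1/33745) = 102072/6749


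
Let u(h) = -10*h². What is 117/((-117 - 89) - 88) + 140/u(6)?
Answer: -347/441 ≈ -0.78685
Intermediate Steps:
117/((-117 - 89) - 88) + 140/u(6) = 117/((-117 - 89) - 88) + 140/((-10*6²)) = 117/(-206 - 88) + 140/((-10*36)) = 117/(-294) + 140/(-360) = 117*(-1/294) + 140*(-1/360) = -39/98 - 7/18 = -347/441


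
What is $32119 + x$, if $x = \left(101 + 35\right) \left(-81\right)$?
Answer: $21103$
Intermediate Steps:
$x = -11016$ ($x = 136 \left(-81\right) = -11016$)
$32119 + x = 32119 - 11016 = 21103$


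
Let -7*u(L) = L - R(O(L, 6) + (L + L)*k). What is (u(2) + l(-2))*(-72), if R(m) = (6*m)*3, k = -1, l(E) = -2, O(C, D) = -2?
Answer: 8928/7 ≈ 1275.4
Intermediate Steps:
R(m) = 18*m
u(L) = -36/7 - 37*L/7 (u(L) = -(L - 18*(-2 + (L + L)*(-1)))/7 = -(L - 18*(-2 + (2*L)*(-1)))/7 = -(L - 18*(-2 - 2*L))/7 = -(L - (-36 - 36*L))/7 = -(L + (36 + 36*L))/7 = -(36 + 37*L)/7 = -36/7 - 37*L/7)
(u(2) + l(-2))*(-72) = ((-36/7 - 37/7*2) - 2)*(-72) = ((-36/7 - 74/7) - 2)*(-72) = (-110/7 - 2)*(-72) = -124/7*(-72) = 8928/7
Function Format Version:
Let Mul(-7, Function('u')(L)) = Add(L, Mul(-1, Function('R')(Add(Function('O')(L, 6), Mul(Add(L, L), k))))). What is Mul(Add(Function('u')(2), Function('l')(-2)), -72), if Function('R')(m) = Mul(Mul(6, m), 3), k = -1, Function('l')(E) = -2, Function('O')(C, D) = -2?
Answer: Rational(8928, 7) ≈ 1275.4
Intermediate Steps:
Function('R')(m) = Mul(18, m)
Function('u')(L) = Add(Rational(-36, 7), Mul(Rational(-37, 7), L)) (Function('u')(L) = Mul(Rational(-1, 7), Add(L, Mul(-1, Mul(18, Add(-2, Mul(Add(L, L), -1)))))) = Mul(Rational(-1, 7), Add(L, Mul(-1, Mul(18, Add(-2, Mul(Mul(2, L), -1)))))) = Mul(Rational(-1, 7), Add(L, Mul(-1, Mul(18, Add(-2, Mul(-2, L)))))) = Mul(Rational(-1, 7), Add(L, Mul(-1, Add(-36, Mul(-36, L))))) = Mul(Rational(-1, 7), Add(L, Add(36, Mul(36, L)))) = Mul(Rational(-1, 7), Add(36, Mul(37, L))) = Add(Rational(-36, 7), Mul(Rational(-37, 7), L)))
Mul(Add(Function('u')(2), Function('l')(-2)), -72) = Mul(Add(Add(Rational(-36, 7), Mul(Rational(-37, 7), 2)), -2), -72) = Mul(Add(Add(Rational(-36, 7), Rational(-74, 7)), -2), -72) = Mul(Add(Rational(-110, 7), -2), -72) = Mul(Rational(-124, 7), -72) = Rational(8928, 7)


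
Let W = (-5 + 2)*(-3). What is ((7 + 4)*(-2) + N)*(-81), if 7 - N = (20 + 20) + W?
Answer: 5184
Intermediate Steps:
W = 9 (W = -3*(-3) = 9)
N = -42 (N = 7 - ((20 + 20) + 9) = 7 - (40 + 9) = 7 - 1*49 = 7 - 49 = -42)
((7 + 4)*(-2) + N)*(-81) = ((7 + 4)*(-2) - 42)*(-81) = (11*(-2) - 42)*(-81) = (-22 - 42)*(-81) = -64*(-81) = 5184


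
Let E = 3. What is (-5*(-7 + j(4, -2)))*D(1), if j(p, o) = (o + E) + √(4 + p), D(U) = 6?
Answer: 180 - 60*√2 ≈ 95.147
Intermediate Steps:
j(p, o) = 3 + o + √(4 + p) (j(p, o) = (o + 3) + √(4 + p) = (3 + o) + √(4 + p) = 3 + o + √(4 + p))
(-5*(-7 + j(4, -2)))*D(1) = -5*(-7 + (3 - 2 + √(4 + 4)))*6 = -5*(-7 + (3 - 2 + √8))*6 = -5*(-7 + (3 - 2 + 2*√2))*6 = -5*(-7 + (1 + 2*√2))*6 = -5*(-6 + 2*√2)*6 = (30 - 10*√2)*6 = 180 - 60*√2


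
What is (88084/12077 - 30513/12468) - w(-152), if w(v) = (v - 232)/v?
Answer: 2212380227/953648228 ≈ 2.3199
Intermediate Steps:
w(v) = (-232 + v)/v
(88084/12077 - 30513/12468) - w(-152) = (88084/12077 - 30513/12468) - (-232 - 152)/(-152) = (88084*(1/12077) - 30513*1/12468) - (-1)*(-384)/152 = (88084/12077 - 10171/4156) - 1*48/19 = 243241937/50192012 - 48/19 = 2212380227/953648228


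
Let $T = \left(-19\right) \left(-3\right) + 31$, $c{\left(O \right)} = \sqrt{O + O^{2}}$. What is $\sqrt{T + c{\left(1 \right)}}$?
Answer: $\sqrt{88 + \sqrt{2}} \approx 9.4559$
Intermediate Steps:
$T = 88$ ($T = 57 + 31 = 88$)
$\sqrt{T + c{\left(1 \right)}} = \sqrt{88 + \sqrt{1 \left(1 + 1\right)}} = \sqrt{88 + \sqrt{1 \cdot 2}} = \sqrt{88 + \sqrt{2}}$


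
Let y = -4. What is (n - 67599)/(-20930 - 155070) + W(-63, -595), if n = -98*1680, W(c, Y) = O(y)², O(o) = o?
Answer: 3048239/176000 ≈ 17.320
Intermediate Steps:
W(c, Y) = 16 (W(c, Y) = (-4)² = 16)
n = -164640
(n - 67599)/(-20930 - 155070) + W(-63, -595) = (-164640 - 67599)/(-20930 - 155070) + 16 = -232239/(-176000) + 16 = -232239*(-1/176000) + 16 = 232239/176000 + 16 = 3048239/176000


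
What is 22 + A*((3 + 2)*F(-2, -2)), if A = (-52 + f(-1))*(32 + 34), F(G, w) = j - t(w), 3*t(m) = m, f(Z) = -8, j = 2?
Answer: -52778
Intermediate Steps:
t(m) = m/3
F(G, w) = 2 - w/3
A = -3960 (A = (-52 - 8)*(32 + 34) = -60*66 = -3960)
22 + A*((3 + 2)*F(-2, -2)) = 22 - 3960*(3 + 2)*(2 - ⅓*(-2)) = 22 - 19800*(2 + ⅔) = 22 - 19800*8/3 = 22 - 3960*40/3 = 22 - 52800 = -52778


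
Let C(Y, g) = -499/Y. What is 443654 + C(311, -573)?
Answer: 137975895/311 ≈ 4.4365e+5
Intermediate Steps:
443654 + C(311, -573) = 443654 - 499/311 = 137975895/311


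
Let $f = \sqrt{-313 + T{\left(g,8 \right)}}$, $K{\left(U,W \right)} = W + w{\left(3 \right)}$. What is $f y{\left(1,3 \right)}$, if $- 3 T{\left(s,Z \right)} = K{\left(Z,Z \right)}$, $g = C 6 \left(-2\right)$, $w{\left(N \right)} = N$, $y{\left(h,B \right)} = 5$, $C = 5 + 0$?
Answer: $\frac{25 i \sqrt{114}}{3} \approx 88.976 i$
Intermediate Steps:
$C = 5$
$K{\left(U,W \right)} = 3 + W$ ($K{\left(U,W \right)} = W + 3 = 3 + W$)
$g = -60$ ($g = 5 \cdot 6 \left(-2\right) = 30 \left(-2\right) = -60$)
$T{\left(s,Z \right)} = -1 - \frac{Z}{3}$ ($T{\left(s,Z \right)} = - \frac{3 + Z}{3} = -1 - \frac{Z}{3}$)
$f = \frac{5 i \sqrt{114}}{3}$ ($f = \sqrt{-313 - \frac{11}{3}} = \sqrt{- \frac{950}{3}} = \frac{5 i \sqrt{114}}{3} \approx 17.795 i$)
$f y{\left(1,3 \right)} = \frac{5 i \sqrt{114}}{3} \cdot 5 = \frac{25 i \sqrt{114}}{3}$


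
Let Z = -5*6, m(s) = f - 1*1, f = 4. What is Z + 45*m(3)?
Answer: 105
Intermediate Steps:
m(s) = 3 (m(s) = 4 - 1*1 = 4 - 1 = 3)
Z = -30
Z + 45*m(3) = -30 + 45*3 = -30 + 135 = 105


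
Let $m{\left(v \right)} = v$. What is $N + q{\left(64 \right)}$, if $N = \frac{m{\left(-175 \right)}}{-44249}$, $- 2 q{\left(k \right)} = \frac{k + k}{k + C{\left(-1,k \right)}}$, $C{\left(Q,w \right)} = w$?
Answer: $- \frac{43899}{88498} \approx -0.49605$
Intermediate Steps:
$q{\left(k \right)} = - \frac{1}{2}$ ($q{\left(k \right)} = - \frac{\left(k + k\right) \frac{1}{k + k}}{2} = - \frac{2 k \frac{1}{2 k}}{2} = \left(- \frac{1}{2}\right) 1 = - \frac{1}{2}$)
$N = \frac{175}{44249}$ ($N = - \frac{175}{-44249} = \left(-175\right) \left(- \frac{1}{44249}\right) = \frac{175}{44249} \approx 0.0039549$)
$N + q{\left(64 \right)} = \frac{175}{44249} - \frac{1}{2} = - \frac{43899}{88498}$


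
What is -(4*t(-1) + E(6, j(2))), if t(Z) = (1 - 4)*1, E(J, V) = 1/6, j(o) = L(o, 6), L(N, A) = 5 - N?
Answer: 71/6 ≈ 11.833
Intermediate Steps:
j(o) = 5 - o
E(J, V) = ⅙
t(Z) = -3 (t(Z) = -3*1 = -3)
-(4*t(-1) + E(6, j(2))) = -(4*(-3) + ⅙) = -(-12 + ⅙) = -1*(-71/6) = 71/6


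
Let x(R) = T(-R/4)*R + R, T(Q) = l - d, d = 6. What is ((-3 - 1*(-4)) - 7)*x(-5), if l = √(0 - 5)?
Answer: -150 + 30*I*√5 ≈ -150.0 + 67.082*I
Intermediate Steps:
l = I*√5 (l = √(-5) = I*√5 ≈ 2.2361*I)
T(Q) = -6 + I*√5 (T(Q) = I*√5 - 1*6 = I*√5 - 6 = -6 + I*√5)
x(R) = R + R*(-6 + I*√5) (x(R) = (-6 + I*√5)*R + R = R*(-6 + I*√5) + R = R + R*(-6 + I*√5))
((-3 - 1*(-4)) - 7)*x(-5) = ((-3 - 1*(-4)) - 7)*(-5*(-5 + I*√5)) = ((-3 + 4) - 7)*(25 - 5*I*√5) = (1 - 7)*(25 - 5*I*√5) = -6*(25 - 5*I*√5) = -150 + 30*I*√5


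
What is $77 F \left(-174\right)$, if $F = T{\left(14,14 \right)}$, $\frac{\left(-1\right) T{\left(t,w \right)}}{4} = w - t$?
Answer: $0$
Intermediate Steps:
$T{\left(t,w \right)} = - 4 w + 4 t$ ($T{\left(t,w \right)} = - 4 \left(w - t\right) = - 4 w + 4 t$)
$F = 0$ ($F = \left(-4\right) 14 + 4 \cdot 14 = -56 + 56 = 0$)
$77 F \left(-174\right) = 77 \cdot 0 \left(-174\right) = 0 \left(-174\right) = 0$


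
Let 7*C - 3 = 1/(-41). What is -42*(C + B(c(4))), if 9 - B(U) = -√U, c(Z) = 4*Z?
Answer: -23118/41 ≈ -563.85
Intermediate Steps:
B(U) = 9 + √U (B(U) = 9 - (-1)*√U = 9 + √U)
C = 122/287 (C = 3/7 + (⅐)/(-41) = 3/7 + (⅐)*(-1/41) = 3/7 - 1/287 = 122/287 ≈ 0.42509)
-42*(C + B(c(4))) = -42*(122/287 + (9 + √(4*4))) = -42*(122/287 + (9 + √16)) = -42*(122/287 + (9 + 4)) = -42*(122/287 + 13) = -42*3853/287 = -23118/41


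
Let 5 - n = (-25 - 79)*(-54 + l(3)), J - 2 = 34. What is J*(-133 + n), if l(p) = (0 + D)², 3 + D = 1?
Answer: -191808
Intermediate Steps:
J = 36 (J = 2 + 34 = 36)
D = -2 (D = -3 + 1 = -2)
l(p) = 4 (l(p) = (0 - 2)² = (-2)² = 4)
n = -5195 (n = 5 - (-25 - 79)*(-54 + 4) = 5 - (-104)*(-50) = 5 - 1*5200 = 5 - 5200 = -5195)
J*(-133 + n) = 36*(-133 - 5195) = 36*(-5328) = -191808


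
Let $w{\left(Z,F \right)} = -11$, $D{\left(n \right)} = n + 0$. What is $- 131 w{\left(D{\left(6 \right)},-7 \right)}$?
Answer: $1441$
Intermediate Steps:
$D{\left(n \right)} = n$
$- 131 w{\left(D{\left(6 \right)},-7 \right)} = \left(-131\right) \left(-11\right) = 1441$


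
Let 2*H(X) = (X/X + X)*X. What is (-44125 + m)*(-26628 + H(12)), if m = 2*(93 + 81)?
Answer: 1162279350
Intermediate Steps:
m = 348 (m = 2*174 = 348)
H(X) = X*(1 + X)/2 (H(X) = ((X/X + X)*X)/2 = ((1 + X)*X)/2 = (X*(1 + X))/2 = X*(1 + X)/2)
(-44125 + m)*(-26628 + H(12)) = (-44125 + 348)*(-26628 + (½)*12*(1 + 12)) = -43777*(-26628 + (½)*12*13) = -43777*(-26628 + 78) = -43777*(-26550) = 1162279350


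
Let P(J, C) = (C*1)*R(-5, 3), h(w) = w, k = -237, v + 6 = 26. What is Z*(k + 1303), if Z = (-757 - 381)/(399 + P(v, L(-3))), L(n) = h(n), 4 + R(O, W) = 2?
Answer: -1213108/405 ≈ -2995.3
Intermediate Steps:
v = 20 (v = -6 + 26 = 20)
R(O, W) = -2 (R(O, W) = -4 + 2 = -2)
L(n) = n
P(J, C) = -2*C (P(J, C) = (C*1)*(-2) = C*(-2) = -2*C)
Z = -1138/405 (Z = (-757 - 381)/(399 - 2*(-3)) = -1138/(399 + 6) = -1138/405 ≈ -2.8099)
Z*(k + 1303) = -1138*(-237 + 1303)/405 = -1138/405*1066 = -1213108/405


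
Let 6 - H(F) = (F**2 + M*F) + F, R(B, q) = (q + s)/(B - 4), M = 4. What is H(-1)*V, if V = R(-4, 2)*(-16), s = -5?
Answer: -60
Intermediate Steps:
R(B, q) = (-5 + q)/(-4 + B) (R(B, q) = (q - 5)/(B - 4) = (-5 + q)/(-4 + B))
H(F) = 6 - F**2 - 5*F (H(F) = 6 - ((F**2 + 4*F) + F) = 6 - (F**2 + 5*F) = 6 + (-F**2 - 5*F) = 6 - F**2 - 5*F)
V = -6 (V = ((-5 + 2)/(-4 - 4))*(-16) = (-3/(-8))*(-16) = -1/8*(-3)*(-16) = (3/8)*(-16) = -6)
H(-1)*V = (6 - 1*(-1)**2 - 5*(-1))*(-6) = (6 - 1*1 + 5)*(-6) = (6 - 1 + 5)*(-6) = 10*(-6) = -60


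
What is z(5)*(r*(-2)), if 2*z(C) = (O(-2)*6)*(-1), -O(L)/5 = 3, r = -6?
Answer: 540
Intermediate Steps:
O(L) = -15 (O(L) = -5*3 = -15)
z(C) = 45 (z(C) = (-15*6*(-1))/2 = (-90*(-1))/2 = (1/2)*90 = 45)
z(5)*(r*(-2)) = 45*(-6*(-2)) = 45*12 = 540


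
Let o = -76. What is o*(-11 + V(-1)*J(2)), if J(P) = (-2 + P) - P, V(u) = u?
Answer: 684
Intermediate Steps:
J(P) = -2
o*(-11 + V(-1)*J(2)) = -76*(-11 - 1*(-2)) = -76*(-11 + 2) = -76*(-9) = 684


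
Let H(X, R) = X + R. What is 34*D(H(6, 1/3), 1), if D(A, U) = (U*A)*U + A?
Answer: 1292/3 ≈ 430.67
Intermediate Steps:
H(X, R) = R + X
D(A, U) = A + A*U**2 (D(A, U) = (A*U)*U + A = A*U**2 + A = A + A*U**2)
34*D(H(6, 1/3), 1) = 34*((1/3 + 6)*(1 + 1**2)) = 34*((1*(1/3) + 6)*(1 + 1)) = 34*((1/3 + 6)*2) = 34*((19/3)*2) = 34*(38/3) = 1292/3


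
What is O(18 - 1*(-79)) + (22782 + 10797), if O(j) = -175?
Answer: 33404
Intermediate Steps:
O(18 - 1*(-79)) + (22782 + 10797) = -175 + (22782 + 10797) = -175 + 33579 = 33404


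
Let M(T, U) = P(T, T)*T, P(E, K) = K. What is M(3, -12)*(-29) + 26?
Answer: -235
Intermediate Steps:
M(T, U) = T**2 (M(T, U) = T*T = T**2)
M(3, -12)*(-29) + 26 = 3**2*(-29) + 26 = 9*(-29) + 26 = -261 + 26 = -235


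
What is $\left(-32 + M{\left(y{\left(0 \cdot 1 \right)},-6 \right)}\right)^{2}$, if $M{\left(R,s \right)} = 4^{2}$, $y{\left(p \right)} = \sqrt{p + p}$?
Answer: $256$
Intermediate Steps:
$y{\left(p \right)} = \sqrt{2} \sqrt{p}$ ($y{\left(p \right)} = \sqrt{2 p} = \sqrt{2} \sqrt{p}$)
$M{\left(R,s \right)} = 16$
$\left(-32 + M{\left(y{\left(0 \cdot 1 \right)},-6 \right)}\right)^{2} = \left(-32 + 16\right)^{2} = \left(-16\right)^{2} = 256$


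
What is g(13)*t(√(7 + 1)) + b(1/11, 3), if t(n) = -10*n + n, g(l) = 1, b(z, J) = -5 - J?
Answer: -8 - 18*√2 ≈ -33.456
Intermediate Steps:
t(n) = -9*n
g(13)*t(√(7 + 1)) + b(1/11, 3) = 1*(-9*√(7 + 1)) + (-5 - 1*3) = 1*(-18*√2) + (-5 - 3) = 1*(-18*√2) - 8 = -18*√2 - 8 = -8 - 18*√2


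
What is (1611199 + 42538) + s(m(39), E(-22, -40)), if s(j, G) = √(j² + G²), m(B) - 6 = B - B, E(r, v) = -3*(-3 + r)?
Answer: 1653737 + 3*√629 ≈ 1.6538e+6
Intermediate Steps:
E(r, v) = 9 - 3*r
m(B) = 6 (m(B) = 6 + (B - B) = 6 + 0 = 6)
s(j, G) = √(G² + j²)
(1611199 + 42538) + s(m(39), E(-22, -40)) = (1611199 + 42538) + √((9 - 3*(-22))² + 6²) = 1653737 + √((9 + 66)² + 36) = 1653737 + √(75² + 36) = 1653737 + √(5625 + 36) = 1653737 + √5661 = 1653737 + 3*√629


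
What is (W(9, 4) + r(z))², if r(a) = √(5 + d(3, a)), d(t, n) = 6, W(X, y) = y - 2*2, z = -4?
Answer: 11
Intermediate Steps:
W(X, y) = -4 + y (W(X, y) = y - 4 = -4 + y)
r(a) = √11 (r(a) = √(5 + 6) = √11)
(W(9, 4) + r(z))² = ((-4 + 4) + √11)² = (0 + √11)² = (√11)² = 11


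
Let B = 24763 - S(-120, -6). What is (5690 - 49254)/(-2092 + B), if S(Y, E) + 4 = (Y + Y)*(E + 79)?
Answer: -43564/40195 ≈ -1.0838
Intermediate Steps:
S(Y, E) = -4 + 2*Y*(79 + E) (S(Y, E) = -4 + (Y + Y)*(E + 79) = -4 + (2*Y)*(79 + E) = -4 + 2*Y*(79 + E))
B = 42287 (B = 24763 - (-4 + 158*(-120) + 2*(-6)*(-120)) = 24763 - (-4 - 18960 + 1440) = 24763 - 1*(-17524) = 24763 + 17524 = 42287)
(5690 - 49254)/(-2092 + B) = (5690 - 49254)/(-2092 + 42287) = -43564/40195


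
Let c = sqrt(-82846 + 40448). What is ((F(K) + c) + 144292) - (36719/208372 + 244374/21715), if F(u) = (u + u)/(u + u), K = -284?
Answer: 652844956875927/4524797980 + I*sqrt(42398) ≈ 1.4428e+5 + 205.91*I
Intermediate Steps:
c = I*sqrt(42398) (c = sqrt(-42398) = I*sqrt(42398) ≈ 205.91*I)
F(u) = 1 (F(u) = (2*u)/((2*u)) = (2*u)*(1/(2*u)) = 1)
((F(K) + c) + 144292) - (36719/208372 + 244374/21715) = ((1 + I*sqrt(42398)) + 144292) - (36719/208372 + 244374/21715) = (144293 + I*sqrt(42398)) - (36719*(1/208372) + 244374*(1/21715)) = (144293 + I*sqrt(42398)) - (36719/208372 + 244374/21715) = (144293 + I*sqrt(42398)) - 1*51718052213/4524797980 = (144293 + I*sqrt(42398)) - 51718052213/4524797980 = 652844956875927/4524797980 + I*sqrt(42398)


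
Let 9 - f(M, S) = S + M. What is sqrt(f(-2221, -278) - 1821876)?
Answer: 6*I*sqrt(50538) ≈ 1348.8*I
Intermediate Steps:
f(M, S) = 9 - M - S (f(M, S) = 9 - (S + M) = 9 - (M + S) = 9 + (-M - S) = 9 - M - S)
sqrt(f(-2221, -278) - 1821876) = sqrt((9 - 1*(-2221) - 1*(-278)) - 1821876) = sqrt((9 + 2221 + 278) - 1821876) = sqrt(2508 - 1821876) = sqrt(-1819368) = 6*I*sqrt(50538)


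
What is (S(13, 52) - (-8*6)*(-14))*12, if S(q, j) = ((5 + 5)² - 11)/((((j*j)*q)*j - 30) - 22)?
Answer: -1228316455/152321 ≈ -8064.0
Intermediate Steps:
S(q, j) = 89/(-52 + q*j³) (S(q, j) = (10² - 11)/(((j²*q)*j - 30) - 22) = (100 - 11)/(((q*j²)*j - 30) - 22) = 89/((q*j³ - 30) - 22) = 89/((-30 + q*j³) - 22) = 89/(-52 + q*j³))
(S(13, 52) - (-8*6)*(-14))*12 = (89/(-52 + 13*52³) - (-8*6)*(-14))*12 = (89/(-52 + 13*140608) - (-48)*(-14))*12 = (89/(-52 + 1827904) - 1*672)*12 = (89/1827852 - 672)*12 = -1228316455/1827852*12 = -1228316455/152321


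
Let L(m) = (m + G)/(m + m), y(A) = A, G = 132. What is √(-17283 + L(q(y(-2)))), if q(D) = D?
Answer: I*√69262/2 ≈ 131.59*I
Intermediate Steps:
L(m) = (132 + m)/(2*m) (L(m) = (m + 132)/(m + m) = (132 + m)/((2*m)) = (132 + m)*(1/(2*m)) = (132 + m)/(2*m))
√(-17283 + L(q(y(-2)))) = √(-17283 + (½)*(132 - 2)/(-2)) = √(-17283 + (½)*(-½)*130) = √(-17283 - 65/2) = √(-34631/2) = I*√69262/2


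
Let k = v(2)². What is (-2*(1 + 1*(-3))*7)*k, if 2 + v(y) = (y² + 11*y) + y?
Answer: 18928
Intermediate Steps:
v(y) = -2 + y² + 12*y (v(y) = -2 + ((y² + 11*y) + y) = -2 + (y² + 12*y) = -2 + y² + 12*y)
k = 676 (k = (-2 + 2² + 12*2)² = (-2 + 4 + 24)² = 26² = 676)
(-2*(1 + 1*(-3))*7)*k = (-2*(1 + 1*(-3))*7)*676 = (-2*(1 - 3)*7)*676 = (-2*(-2)*7)*676 = (4*7)*676 = 28*676 = 18928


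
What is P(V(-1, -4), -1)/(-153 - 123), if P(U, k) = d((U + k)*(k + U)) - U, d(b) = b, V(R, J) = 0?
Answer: -1/276 ≈ -0.0036232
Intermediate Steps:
P(U, k) = (U + k)² - U (P(U, k) = (U + k)*(k + U) - U = (U + k)*(U + k) - U = (U + k)² - U)
P(V(-1, -4), -1)/(-153 - 123) = (0² + (-1)² - 1*0 + 2*0*(-1))/(-153 - 123) = (0 + 1 + 0 + 0)/(-276) = -1/276*1 = -1/276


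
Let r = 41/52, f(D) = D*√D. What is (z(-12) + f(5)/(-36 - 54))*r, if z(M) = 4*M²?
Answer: 5904/13 - 41*√5/936 ≈ 454.06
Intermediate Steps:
f(D) = D^(3/2)
r = 41/52 (r = 41*(1/52) = 41/52 ≈ 0.78846)
(z(-12) + f(5)/(-36 - 54))*r = (4*(-12)² + 5^(3/2)/(-36 - 54))*(41/52) = (4*144 + (5*√5)/(-90))*(41/52) = (576 + (5*√5)*(-1/90))*(41/52) = (576 - √5/18)*(41/52) = 5904/13 - 41*√5/936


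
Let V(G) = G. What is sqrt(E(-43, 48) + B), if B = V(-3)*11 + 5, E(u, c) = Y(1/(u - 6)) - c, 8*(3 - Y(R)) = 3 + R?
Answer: I*sqrt(14381)/14 ≈ 8.5658*I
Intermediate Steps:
Y(R) = 21/8 - R/8 (Y(R) = 3 - (3 + R)/8 = 3 + (-3/8 - R/8) = 21/8 - R/8)
E(u, c) = 21/8 - c - 1/(8*(-6 + u)) (E(u, c) = (21/8 - 1/(8*(u - 6))) - c = (21/8 - 1/(8*(-6 + u))) - c = 21/8 - c - 1/(8*(-6 + u)))
B = -28 (B = -3*11 + 5 = -33 + 5 = -28)
sqrt(E(-43, 48) + B) = sqrt((-1 + (-6 - 43)*(21 - 8*48))/(8*(-6 - 43)) - 28) = sqrt((1/8)*(-1 - 49*(21 - 384))/(-49) - 28) = sqrt((1/8)*(-1/49)*(-1 - 49*(-363)) - 28) = sqrt((1/8)*(-1/49)*(-1 + 17787) - 28) = sqrt((1/8)*(-1/49)*17786 - 28) = sqrt(-8893/196 - 28) = sqrt(-14381/196) = I*sqrt(14381)/14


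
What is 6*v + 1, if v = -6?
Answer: -35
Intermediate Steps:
6*v + 1 = 6*(-6) + 1 = -36 + 1 = -35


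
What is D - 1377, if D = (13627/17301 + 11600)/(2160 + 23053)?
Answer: -31603190546/22958427 ≈ -1376.5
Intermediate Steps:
D = 10563433/22958427 (D = (13627*(1/17301) + 11600)/25213 = (13627/17301 + 11600)*(1/25213) = (200705227/17301)*(1/25213) = 10563433/22958427 ≈ 0.46011)
D - 1377 = 10563433/22958427 - 1377 = -31603190546/22958427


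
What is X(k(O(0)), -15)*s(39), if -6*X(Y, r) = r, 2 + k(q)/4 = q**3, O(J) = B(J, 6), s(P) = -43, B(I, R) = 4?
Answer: -215/2 ≈ -107.50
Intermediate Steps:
O(J) = 4
k(q) = -8 + 4*q**3
X(Y, r) = -r/6
X(k(O(0)), -15)*s(39) = -1/6*(-15)*(-43) = (5/2)*(-43) = -215/2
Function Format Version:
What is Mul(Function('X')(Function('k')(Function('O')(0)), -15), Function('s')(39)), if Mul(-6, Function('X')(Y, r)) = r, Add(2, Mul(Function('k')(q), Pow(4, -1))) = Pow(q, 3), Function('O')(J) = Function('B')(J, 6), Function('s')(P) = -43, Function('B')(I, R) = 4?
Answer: Rational(-215, 2) ≈ -107.50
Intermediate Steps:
Function('O')(J) = 4
Function('k')(q) = Add(-8, Mul(4, Pow(q, 3)))
Function('X')(Y, r) = Mul(Rational(-1, 6), r)
Mul(Function('X')(Function('k')(Function('O')(0)), -15), Function('s')(39)) = Mul(Mul(Rational(-1, 6), -15), -43) = Mul(Rational(5, 2), -43) = Rational(-215, 2)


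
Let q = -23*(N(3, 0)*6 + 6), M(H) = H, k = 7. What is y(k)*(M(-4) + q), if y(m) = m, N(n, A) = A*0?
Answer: -994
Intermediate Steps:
N(n, A) = 0
q = -138 (q = -23*(0*6 + 6) = -23*(0 + 6) = -23*6 = -138)
y(k)*(M(-4) + q) = 7*(-4 - 138) = 7*(-142) = -994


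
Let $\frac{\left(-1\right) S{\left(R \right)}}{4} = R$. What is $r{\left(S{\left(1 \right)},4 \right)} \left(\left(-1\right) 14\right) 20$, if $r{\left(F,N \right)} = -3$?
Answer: $840$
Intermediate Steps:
$S{\left(R \right)} = - 4 R$
$r{\left(S{\left(1 \right)},4 \right)} \left(\left(-1\right) 14\right) 20 = - 3 \left(\left(-1\right) 14\right) 20 = \left(-3\right) \left(-14\right) 20 = 42 \cdot 20 = 840$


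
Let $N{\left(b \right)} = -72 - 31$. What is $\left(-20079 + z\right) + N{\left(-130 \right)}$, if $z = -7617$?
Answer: $-27799$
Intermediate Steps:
$N{\left(b \right)} = -103$
$\left(-20079 + z\right) + N{\left(-130 \right)} = \left(-20079 - 7617\right) - 103 = -27696 - 103 = -27799$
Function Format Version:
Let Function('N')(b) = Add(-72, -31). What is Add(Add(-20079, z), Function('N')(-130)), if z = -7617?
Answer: -27799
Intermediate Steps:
Function('N')(b) = -103
Add(Add(-20079, z), Function('N')(-130)) = Add(Add(-20079, -7617), -103) = Add(-27696, -103) = -27799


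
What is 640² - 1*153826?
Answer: 255774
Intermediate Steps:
640² - 1*153826 = 409600 - 153826 = 255774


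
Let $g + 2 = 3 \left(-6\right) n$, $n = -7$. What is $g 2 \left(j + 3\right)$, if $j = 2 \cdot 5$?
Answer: $3224$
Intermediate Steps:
$j = 10$
$g = 124$ ($g = -2 + 3 \left(-6\right) \left(-7\right) = -2 - -126 = -2 + 126 = 124$)
$g 2 \left(j + 3\right) = 124 \cdot 2 \left(10 + 3\right) = 124 \cdot 2 \cdot 13 = 124 \cdot 26 = 3224$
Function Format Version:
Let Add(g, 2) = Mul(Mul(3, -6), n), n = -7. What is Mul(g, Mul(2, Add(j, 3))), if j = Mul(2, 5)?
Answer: 3224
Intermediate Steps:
j = 10
g = 124 (g = Add(-2, Mul(Mul(3, -6), -7)) = Add(-2, Mul(-18, -7)) = Add(-2, 126) = 124)
Mul(g, Mul(2, Add(j, 3))) = Mul(124, Mul(2, Add(10, 3))) = Mul(124, Mul(2, 13)) = Mul(124, 26) = 3224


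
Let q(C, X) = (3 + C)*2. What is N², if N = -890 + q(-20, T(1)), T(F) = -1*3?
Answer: 853776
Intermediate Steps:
T(F) = -3
q(C, X) = 6 + 2*C
N = -924 (N = -890 + (6 + 2*(-20)) = -890 + (6 - 40) = -890 - 34 = -924)
N² = (-924)² = 853776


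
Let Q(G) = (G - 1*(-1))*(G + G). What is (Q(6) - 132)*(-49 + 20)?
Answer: 1392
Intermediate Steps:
Q(G) = 2*G*(1 + G) (Q(G) = (G + 1)*(2*G) = (1 + G)*(2*G) = 2*G*(1 + G))
(Q(6) - 132)*(-49 + 20) = (2*6*(1 + 6) - 132)*(-49 + 20) = (2*6*7 - 132)*(-29) = (84 - 132)*(-29) = -48*(-29) = 1392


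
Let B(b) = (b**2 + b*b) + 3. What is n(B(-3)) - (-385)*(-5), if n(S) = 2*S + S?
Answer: -1862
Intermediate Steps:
B(b) = 3 + 2*b**2 (B(b) = (b**2 + b**2) + 3 = 2*b**2 + 3 = 3 + 2*b**2)
n(S) = 3*S
n(B(-3)) - (-385)*(-5) = 3*(3 + 2*(-3)**2) - (-385)*(-5) = 3*(3 + 2*9) - 1*1925 = 3*(3 + 18) - 1925 = 3*21 - 1925 = 63 - 1925 = -1862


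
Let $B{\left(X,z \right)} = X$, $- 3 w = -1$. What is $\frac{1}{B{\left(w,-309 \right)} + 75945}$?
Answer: $\frac{3}{227836} \approx 1.3167 \cdot 10^{-5}$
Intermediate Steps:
$w = \frac{1}{3}$ ($w = \left(- \frac{1}{3}\right) \left(-1\right) = \frac{1}{3} \approx 0.33333$)
$\frac{1}{B{\left(w,-309 \right)} + 75945} = \frac{1}{\frac{1}{3} + 75945} = \frac{1}{\frac{227836}{3}} = \frac{3}{227836}$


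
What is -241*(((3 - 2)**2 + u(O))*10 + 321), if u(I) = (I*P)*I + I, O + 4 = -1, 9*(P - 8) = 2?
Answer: -5067989/9 ≈ -5.6311e+5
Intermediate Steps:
P = 74/9 (P = 8 + (1/9)*2 = 8 + 2/9 = 74/9 ≈ 8.2222)
O = -5 (O = -4 - 1 = -5)
u(I) = I + 74*I**2/9 (u(I) = (I*(74/9))*I + I = (74*I/9)*I + I = 74*I**2/9 + I = I + 74*I**2/9)
-241*(((3 - 2)**2 + u(O))*10 + 321) = -241*(((3 - 2)**2 + (1/9)*(-5)*(9 + 74*(-5)))*10 + 321) = -241*((1**2 + (1/9)*(-5)*(9 - 370))*10 + 321) = -241*((1 + (1/9)*(-5)*(-361))*10 + 321) = -241*((1 + 1805/9)*10 + 321) = -241*((1814/9)*10 + 321) = -241*(18140/9 + 321) = -241*21029/9 = -5067989/9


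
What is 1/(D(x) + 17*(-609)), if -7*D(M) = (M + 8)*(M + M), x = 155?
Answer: -7/123001 ≈ -5.6910e-5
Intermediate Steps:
D(M) = -2*M*(8 + M)/7 (D(M) = -(M + 8)*(M + M)/7 = -(8 + M)*2*M/7 = -2*M*(8 + M)/7)
1/(D(x) + 17*(-609)) = 1/(-2/7*155*(8 + 155) + 17*(-609)) = 1/(-2/7*155*163 - 10353) = 1/(-50530/7 - 10353) = 1/(-123001/7) = -7/123001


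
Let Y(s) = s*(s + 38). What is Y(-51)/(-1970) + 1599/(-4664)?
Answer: -3121131/4594040 ≈ -0.67939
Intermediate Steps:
Y(s) = s*(38 + s)
Y(-51)/(-1970) + 1599/(-4664) = -51*(38 - 51)/(-1970) + 1599/(-4664) = -51*(-13)*(-1/1970) + 1599*(-1/4664) = 663*(-1/1970) - 1599/4664 = -663/1970 - 1599/4664 = -3121131/4594040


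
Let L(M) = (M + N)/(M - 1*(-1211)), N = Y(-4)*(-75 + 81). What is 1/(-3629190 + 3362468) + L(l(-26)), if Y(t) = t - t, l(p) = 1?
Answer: 132755/161633532 ≈ 0.00082133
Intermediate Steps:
Y(t) = 0
N = 0 (N = 0*(-75 + 81) = 0*6 = 0)
L(M) = M/(1211 + M) (L(M) = (M + 0)/(M - 1*(-1211)) = M/(M + 1211) = M/(1211 + M))
1/(-3629190 + 3362468) + L(l(-26)) = 1/(-3629190 + 3362468) + 1/(1211 + 1) = 1/(-266722) + 1/1212 = -1/266722 + 1*(1/1212) = -1/266722 + 1/1212 = 132755/161633532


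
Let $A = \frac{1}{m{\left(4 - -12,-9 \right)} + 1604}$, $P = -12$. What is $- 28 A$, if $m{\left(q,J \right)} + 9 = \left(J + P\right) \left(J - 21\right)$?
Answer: $- \frac{28}{2225} \approx -0.012584$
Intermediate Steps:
$m{\left(q,J \right)} = -9 + \left(-21 + J\right) \left(-12 + J\right)$ ($m{\left(q,J \right)} = -9 + \left(J - 12\right) \left(J - 21\right) = -9 + \left(-12 + J\right) \left(-21 + J\right) = -9 + \left(-21 + J\right) \left(-12 + J\right)$)
$A = \frac{1}{2225}$ ($A = \frac{1}{\left(243 + \left(-9\right)^{2} - -297\right) + 1604} = \frac{1}{\left(243 + 81 + 297\right) + 1604} = \frac{1}{621 + 1604} = \frac{1}{2225} \approx 0.00044944$)
$- 28 A = \left(-28\right) \frac{1}{2225} = - \frac{28}{2225}$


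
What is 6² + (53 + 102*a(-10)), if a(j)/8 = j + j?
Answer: -16231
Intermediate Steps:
a(j) = 16*j (a(j) = 8*(j + j) = 8*(2*j) = 16*j)
6² + (53 + 102*a(-10)) = 6² + (53 + 102*(16*(-10))) = 36 + (53 + 102*(-160)) = 36 + (53 - 16320) = 36 - 16267 = -16231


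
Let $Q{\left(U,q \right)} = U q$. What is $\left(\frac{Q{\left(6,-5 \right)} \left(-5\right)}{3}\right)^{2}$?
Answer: $2500$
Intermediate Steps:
$\left(\frac{Q{\left(6,-5 \right)} \left(-5\right)}{3}\right)^{2} = \left(\frac{6 \left(-5\right) \left(-5\right)}{3}\right)^{2} = \left(\left(-30\right) \left(-5\right) \frac{1}{3}\right)^{2} = \left(150 \cdot \frac{1}{3}\right)^{2} = 50^{2} = 2500$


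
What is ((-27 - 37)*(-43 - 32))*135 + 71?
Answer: 648071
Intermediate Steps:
((-27 - 37)*(-43 - 32))*135 + 71 = -64*(-75)*135 + 71 = 4800*135 + 71 = 648000 + 71 = 648071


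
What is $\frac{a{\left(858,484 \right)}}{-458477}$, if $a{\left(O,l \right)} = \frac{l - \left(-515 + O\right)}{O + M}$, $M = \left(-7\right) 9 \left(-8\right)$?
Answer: $- \frac{47}{208148558} \approx -2.258 \cdot 10^{-7}$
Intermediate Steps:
$M = 504$ ($M = \left(-63\right) \left(-8\right) = 504$)
$a{\left(O,l \right)} = \frac{515 + l - O}{504 + O}$ ($a{\left(O,l \right)} = \frac{l - \left(-515 + O\right)}{O + 504} = \frac{515 + l - O}{504 + O}$)
$\frac{a{\left(858,484 \right)}}{-458477} = \frac{\frac{1}{504 + 858} \left(515 + 484 - 858\right)}{-458477} = \frac{515 + 484 - 858}{1362} \left(- \frac{1}{458477}\right) = \frac{1}{1362} \cdot 141 \left(- \frac{1}{458477}\right) = \frac{47}{454} \left(- \frac{1}{458477}\right) = - \frac{47}{208148558}$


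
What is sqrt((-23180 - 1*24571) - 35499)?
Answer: 15*I*sqrt(370) ≈ 288.53*I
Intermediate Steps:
sqrt((-23180 - 1*24571) - 35499) = sqrt((-23180 - 24571) - 35499) = sqrt(-47751 - 35499) = sqrt(-83250) = 15*I*sqrt(370)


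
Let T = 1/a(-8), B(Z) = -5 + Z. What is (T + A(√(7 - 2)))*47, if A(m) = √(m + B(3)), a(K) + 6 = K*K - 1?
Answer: 47/57 + 47*√(-2 + √5) ≈ 23.660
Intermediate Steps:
a(K) = -7 + K² (a(K) = -6 + (K*K - 1) = -6 + (K² - 1) = -6 + (-1 + K²) = -7 + K²)
T = 1/57 (T = 1/(-7 + (-8)²) = 1/(-7 + 64) = 1/57 ≈ 0.017544)
A(m) = √(-2 + m) (A(m) = √(m + (-5 + 3)) = √(m - 2) = √(-2 + m))
(T + A(√(7 - 2)))*47 = (1/57 + √(-2 + √(7 - 2)))*47 = (1/57 + √(-2 + √5))*47 = 47/57 + 47*√(-2 + √5)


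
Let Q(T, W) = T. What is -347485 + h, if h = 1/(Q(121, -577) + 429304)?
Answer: -149218746124/429425 ≈ -3.4749e+5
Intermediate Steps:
h = 1/429425 (h = 1/(121 + 429304) = 1/429425 ≈ 2.3287e-6)
-347485 + h = -347485 + 1/429425 = -149218746124/429425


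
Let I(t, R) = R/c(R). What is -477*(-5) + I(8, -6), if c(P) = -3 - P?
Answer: 2383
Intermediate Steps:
I(t, R) = R/(-3 - R)
-477*(-5) + I(8, -6) = -477*(-5) - 1*(-6)/(3 - 6) = 2385 - 1*(-6)/(-3) = 2385 - 1*(-6)*(-1/3) = 2385 - 2 = 2383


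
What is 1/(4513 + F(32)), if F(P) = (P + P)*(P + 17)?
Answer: 1/7649 ≈ 0.00013074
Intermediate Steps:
F(P) = 2*P*(17 + P) (F(P) = (2*P)*(17 + P) = 2*P*(17 + P))
1/(4513 + F(32)) = 1/(4513 + 2*32*(17 + 32)) = 1/(4513 + 2*32*49) = 1/(4513 + 3136) = 1/7649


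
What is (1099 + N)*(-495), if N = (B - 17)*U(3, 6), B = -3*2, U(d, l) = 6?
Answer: -475695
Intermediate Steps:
B = -6
N = -138 (N = (-6 - 17)*6 = -23*6 = -138)
(1099 + N)*(-495) = (1099 - 138)*(-495) = 961*(-495) = -475695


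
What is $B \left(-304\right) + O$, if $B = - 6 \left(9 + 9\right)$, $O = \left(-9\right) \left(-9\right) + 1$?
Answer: $32914$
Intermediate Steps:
$O = 82$ ($O = 81 + 1 = 82$)
$B = -108$ ($B = \left(-6\right) 18 = -108$)
$B \left(-304\right) + O = \left(-108\right) \left(-304\right) + 82 = 32832 + 82 = 32914$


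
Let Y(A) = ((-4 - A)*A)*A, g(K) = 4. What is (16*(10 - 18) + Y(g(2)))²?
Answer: 65536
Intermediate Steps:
Y(A) = A²*(-4 - A) (Y(A) = (A*(-4 - A))*A = A²*(-4 - A))
(16*(10 - 18) + Y(g(2)))² = (16*(10 - 18) + 4²*(-4 - 1*4))² = (16*(-8) + 16*(-4 - 4))² = (-128 + 16*(-8))² = (-128 - 128)² = (-256)² = 65536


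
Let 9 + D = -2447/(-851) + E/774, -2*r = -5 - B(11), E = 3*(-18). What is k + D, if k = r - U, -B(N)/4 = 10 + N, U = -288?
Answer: 17733383/73186 ≈ 242.31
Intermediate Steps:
E = -54
B(N) = -40 - 4*N (B(N) = -4*(10 + N) = -40 - 4*N)
r = -79/2 (r = -(-5 - (-40 - 4*11))/2 = -(-5 - (-40 - 44))/2 = -(-5 - 1*(-84))/2 = -(-5 + 84)/2 = -½*79 = -79/2 ≈ -39.500)
k = 497/2 (k = -79/2 - 1*(-288) = -79/2 + 288 = 497/2 ≈ 248.50)
D = -226669/36593 (D = -9 + (-2447/(-851) - 54/774) = -9 + (-2447*(-1/851) - 54*1/774) = -9 + (2447/851 - 3/43) = -9 + 102668/36593 = -226669/36593 ≈ -6.1943)
k + D = 497/2 - 226669/36593 = 17733383/73186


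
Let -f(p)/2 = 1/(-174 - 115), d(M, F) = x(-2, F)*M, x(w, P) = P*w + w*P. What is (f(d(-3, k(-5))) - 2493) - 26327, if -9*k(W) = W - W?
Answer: -8328978/289 ≈ -28820.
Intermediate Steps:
x(w, P) = 2*P*w (x(w, P) = P*w + P*w = 2*P*w)
k(W) = 0 (k(W) = -(W - W)/9 = -⅑*0 = 0)
d(M, F) = -4*F*M (d(M, F) = (2*F*(-2))*M = (-4*F)*M = -4*F*M)
f(p) = 2/289 (f(p) = -2/(-174 - 115) = -2/(-289) = -2*(-1/289) = 2/289)
(f(d(-3, k(-5))) - 2493) - 26327 = (2/289 - 2493) - 26327 = -720475/289 - 26327 = -8328978/289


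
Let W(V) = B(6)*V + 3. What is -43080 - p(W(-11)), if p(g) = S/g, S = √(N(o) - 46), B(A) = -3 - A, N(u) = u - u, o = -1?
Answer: -43080 - I*√46/102 ≈ -43080.0 - 0.066493*I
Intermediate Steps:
N(u) = 0
S = I*√46 (S = √(0 - 46) = √(-46) = I*√46 ≈ 6.7823*I)
W(V) = 3 - 9*V (W(V) = (-3 - 1*6)*V + 3 = (-3 - 6)*V + 3 = -9*V + 3 = 3 - 9*V)
p(g) = I*√46/g (p(g) = (I*√46)/g = I*√46/g)
-43080 - p(W(-11)) = -43080 - I*√46/(3 - 9*(-11)) = -43080 - I*√46/(3 + 99) = -43080 - I*√46/102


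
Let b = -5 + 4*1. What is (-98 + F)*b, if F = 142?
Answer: -44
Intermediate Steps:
b = -1 (b = -5 + 4 = -1)
(-98 + F)*b = (-98 + 142)*(-1) = 44*(-1) = -44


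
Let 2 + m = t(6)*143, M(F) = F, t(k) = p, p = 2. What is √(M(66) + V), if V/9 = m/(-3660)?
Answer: 3*√674965/305 ≈ 8.0809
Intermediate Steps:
t(k) = 2
m = 284 (m = -2 + 2*143 = -2 + 286 = 284)
V = -213/305 (V = 9*(284/(-3660)) = 9*(284*(-1/3660)) = 9*(-71/915) = -213/305 ≈ -0.69836)
√(M(66) + V) = √(66 - 213/305) = √(19917/305) = 3*√674965/305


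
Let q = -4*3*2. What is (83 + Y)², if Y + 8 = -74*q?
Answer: 3426201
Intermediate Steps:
q = -24 (q = -12*2 = -24)
Y = 1768 (Y = -8 - 74*(-24) = -8 + 1776 = 1768)
(83 + Y)² = (83 + 1768)² = 1851² = 3426201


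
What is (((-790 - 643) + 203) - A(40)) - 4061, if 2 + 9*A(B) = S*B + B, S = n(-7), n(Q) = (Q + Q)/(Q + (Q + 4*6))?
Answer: -5289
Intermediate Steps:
n(Q) = 2*Q/(24 + 2*Q) (n(Q) = (2*Q)/(Q + (Q + 24)) = (2*Q)/(Q + (24 + Q)) = (2*Q)/(24 + 2*Q) = 2*Q/(24 + 2*Q))
S = -7/5 (S = -7/(12 - 7) = -7/5 ≈ -1.4000)
A(B) = -2/9 - 2*B/45 (A(B) = -2/9 + (-7*B/5 + B)/9 = -2/9 + (-2*B/5)/9 = -2/9 - 2*B/45)
(((-790 - 643) + 203) - A(40)) - 4061 = (((-790 - 643) + 203) - (-2/9 - 2/45*40)) - 4061 = ((-1433 + 203) - (-2/9 - 16/9)) - 4061 = (-1230 - 1*(-2)) - 4061 = (-1230 + 2) - 4061 = -1228 - 4061 = -5289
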